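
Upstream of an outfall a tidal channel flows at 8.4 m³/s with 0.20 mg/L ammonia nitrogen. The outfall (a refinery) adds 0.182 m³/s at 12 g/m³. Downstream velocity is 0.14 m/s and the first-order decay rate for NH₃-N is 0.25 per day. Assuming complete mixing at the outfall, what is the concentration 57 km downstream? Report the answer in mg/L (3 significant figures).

0.139 mg/L

After complete mixing, C₀ = (0.182·12 + 8.4·0.2) / 8.582 = 0.4502 mg/L.
Travel time t = 5.7e+04 m / 0.14 m/s = 4.071e+05 s = 4.712 d.
C = 0.4502·exp(−0.25·4.712) = 0.4502·0.3079 = 0.1386 mg/L.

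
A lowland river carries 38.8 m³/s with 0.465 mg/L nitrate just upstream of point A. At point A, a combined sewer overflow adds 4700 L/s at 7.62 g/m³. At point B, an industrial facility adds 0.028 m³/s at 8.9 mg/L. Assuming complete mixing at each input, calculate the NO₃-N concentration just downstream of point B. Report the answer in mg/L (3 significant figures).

1.24 mg/L

4700 L/s = 4.7 m³/s.
After input A: C = (38.8·0.465 + 4.7·7.62) / 43.5 = 1.238 mg/L.
After input B: C = (43.5·1.238 + 0.028·8.9) / 43.53 = 1.243 mg/L.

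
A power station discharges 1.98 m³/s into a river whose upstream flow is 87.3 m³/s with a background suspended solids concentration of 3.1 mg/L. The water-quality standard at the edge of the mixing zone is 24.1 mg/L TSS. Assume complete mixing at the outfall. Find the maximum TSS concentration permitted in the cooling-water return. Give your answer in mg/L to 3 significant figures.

950 mg/L

Mass balance: 24.1·89.28 = 1.98·Cₑ + 87.3·3.1.
Cₑ = (2152 − 270.6) / 1.98 = 950 mg/L.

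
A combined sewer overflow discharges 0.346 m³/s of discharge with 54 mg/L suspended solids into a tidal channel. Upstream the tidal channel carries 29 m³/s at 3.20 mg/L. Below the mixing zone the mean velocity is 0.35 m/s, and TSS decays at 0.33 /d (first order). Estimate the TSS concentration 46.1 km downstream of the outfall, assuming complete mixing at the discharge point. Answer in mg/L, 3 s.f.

2.30 mg/L

After complete mixing, C₀ = (0.346·54 + 29·3.2) / 29.35 = 3.799 mg/L.
Travel time t = 4.61e+04 m / 0.35 m/s = 1.317e+05 s = 1.524 d.
C = 3.799·exp(−0.33·1.524) = 3.799·0.6047 = 2.297 mg/L.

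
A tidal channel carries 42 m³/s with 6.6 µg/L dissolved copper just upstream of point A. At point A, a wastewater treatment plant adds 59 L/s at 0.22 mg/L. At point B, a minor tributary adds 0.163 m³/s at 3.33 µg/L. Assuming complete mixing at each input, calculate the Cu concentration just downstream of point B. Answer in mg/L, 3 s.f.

6.6 µg/L = 0.0066 mg/L.
59 L/s = 0.059 m³/s.
After input A: C = (42·0.0066 + 0.059·0.22) / 42.06 = 0.006899 mg/L.
3.33 µg/L = 0.00333 mg/L.
After input B: C = (42.06·0.006899 + 0.163·0.00333) / 42.22 = 0.006886 mg/L.

0.00689 mg/L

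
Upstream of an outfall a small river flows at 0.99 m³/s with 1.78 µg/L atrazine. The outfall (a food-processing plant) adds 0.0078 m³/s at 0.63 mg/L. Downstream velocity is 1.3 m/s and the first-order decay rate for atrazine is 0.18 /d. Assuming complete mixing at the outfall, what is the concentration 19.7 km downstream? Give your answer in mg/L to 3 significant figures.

1.78 µg/L = 0.00178 mg/L.
After complete mixing, C₀ = (0.0078·0.63 + 0.99·0.00178) / 0.9978 = 0.006691 mg/L.
Travel time t = 1.97e+04 m / 1.3 m/s = 1.515e+04 s = 0.1754 d.
C = 0.006691·exp(−0.18·0.1754) = 0.006691·0.9689 = 0.006483 mg/L.

0.00648 mg/L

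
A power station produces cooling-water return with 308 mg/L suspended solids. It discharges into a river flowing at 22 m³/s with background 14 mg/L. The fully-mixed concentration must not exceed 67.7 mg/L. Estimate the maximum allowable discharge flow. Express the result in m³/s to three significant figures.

Mass balance at complete mixing: C_std·(Q_w + Q_r) = Q_w·C_e + Q_r·C_b.
Rearranging, Q_w = Q_r·(C_std − C_b)/(C_e − C_std) = 22·(67.7 − 14) / (308 − 67.7) = 4.916 m³/s.

4.92 m³/s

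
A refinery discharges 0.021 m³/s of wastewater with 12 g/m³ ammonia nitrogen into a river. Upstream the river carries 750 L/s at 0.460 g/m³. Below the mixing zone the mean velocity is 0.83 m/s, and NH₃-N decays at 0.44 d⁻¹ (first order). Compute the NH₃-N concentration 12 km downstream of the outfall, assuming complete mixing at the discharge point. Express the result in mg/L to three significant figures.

750 L/s = 0.75 m³/s.
After complete mixing, C₀ = (0.021·12 + 0.75·0.46) / 0.771 = 0.7743 mg/L.
Travel time t = 1.2e+04 m / 0.83 m/s = 1.446e+04 s = 0.1673 d.
C = 0.7743·exp(−0.44·0.1673) = 0.7743·0.929 = 0.7194 mg/L.

0.719 mg/L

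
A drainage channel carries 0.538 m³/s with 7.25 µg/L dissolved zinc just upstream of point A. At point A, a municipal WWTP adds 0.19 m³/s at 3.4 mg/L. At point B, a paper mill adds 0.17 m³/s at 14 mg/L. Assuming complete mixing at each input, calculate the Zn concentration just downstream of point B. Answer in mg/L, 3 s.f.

7.25 µg/L = 0.00725 mg/L.
After input A: C = (0.538·0.00725 + 0.19·3.4) / 0.728 = 0.8927 mg/L.
After input B: C = (0.728·0.8927 + 0.17·14) / 0.898 = 3.374 mg/L.

3.37 mg/L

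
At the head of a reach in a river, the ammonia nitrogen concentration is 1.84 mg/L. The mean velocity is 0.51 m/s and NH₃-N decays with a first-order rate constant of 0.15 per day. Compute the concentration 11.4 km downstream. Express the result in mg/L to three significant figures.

1.77 mg/L

Travel time t = 11.4 km / 0.51 m/s = 1.14e+04/0.51 = 2.235e+04 s = 0.2587 d.
First-order decay: C = 1.84·exp(−0.15·0.2587) = 1.84·0.9619 = 1.77 mg/L.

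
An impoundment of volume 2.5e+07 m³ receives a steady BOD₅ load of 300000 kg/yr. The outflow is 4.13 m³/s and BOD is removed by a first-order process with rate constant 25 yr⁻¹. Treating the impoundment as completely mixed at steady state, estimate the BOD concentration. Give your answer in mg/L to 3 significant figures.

Outflow Q = 4.13 m³/s × 3.156e+07 s/yr = 1.303e+08 m³/yr.
Steady-state CSTR mass balance: W = Q·C + k·V·C, so C = W/(Q + kV).
Q + kV = 1.303e+08 + 25·2.5e+07 = 7.553e+08 m³/yr.
C = 300000/7.553e+08 = 0.0003972 kg/m³ = 0.3972 mg/L.

0.397 mg/L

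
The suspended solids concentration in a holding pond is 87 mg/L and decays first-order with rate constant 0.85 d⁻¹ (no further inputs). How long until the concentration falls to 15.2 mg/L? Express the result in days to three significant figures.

t = ln(C₀/C)/k = ln(87/15.2)/0.85 = 1.745/0.85 = 2.052 d.

2.05 d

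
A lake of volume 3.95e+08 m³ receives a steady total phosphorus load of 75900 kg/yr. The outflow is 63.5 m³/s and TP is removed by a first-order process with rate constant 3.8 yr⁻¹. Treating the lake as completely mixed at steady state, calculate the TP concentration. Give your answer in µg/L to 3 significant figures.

21.7 µg/L

Outflow Q = 63.5 m³/s × 3.156e+07 s/yr = 2.004e+09 m³/yr.
Steady-state CSTR mass balance: W = Q·C + k·V·C, so C = W/(Q + kV).
Q + kV = 2.004e+09 + 3.8·3.95e+08 = 3.505e+09 m³/yr.
C = 75900/3.505e+09 = 2.166e-05 kg/m³ = 0.02166 mg/L = 21.66 µg/L.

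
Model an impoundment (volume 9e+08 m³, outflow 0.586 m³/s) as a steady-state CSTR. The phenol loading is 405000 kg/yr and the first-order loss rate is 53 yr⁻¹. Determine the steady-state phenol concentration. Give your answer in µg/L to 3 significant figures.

Outflow Q = 0.586 m³/s × 3.156e+07 s/yr = 1.849e+07 m³/yr.
Steady-state CSTR mass balance: W = Q·C + k·V·C, so C = W/(Q + kV).
Q + kV = 1.849e+07 + 53·9e+08 = 4.772e+10 m³/yr.
C = 405000/4.772e+10 = 8.487e-06 kg/m³ = 0.008487 mg/L = 8.487 µg/L.

8.49 µg/L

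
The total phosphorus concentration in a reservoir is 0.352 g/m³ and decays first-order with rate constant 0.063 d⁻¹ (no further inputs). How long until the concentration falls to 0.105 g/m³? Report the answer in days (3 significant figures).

t = ln(C₀/C)/k = ln(0.352/0.105)/0.063 = 1.21/0.063 = 19.2 d.

19.2 d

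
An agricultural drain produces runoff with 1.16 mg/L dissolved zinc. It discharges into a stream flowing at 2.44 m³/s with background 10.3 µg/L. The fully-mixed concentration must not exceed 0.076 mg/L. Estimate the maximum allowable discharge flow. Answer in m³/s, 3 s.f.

10.3 µg/L = 0.0103 mg/L.
Mass balance at complete mixing: C_std·(Q_w + Q_r) = Q_w·C_e + Q_r·C_b.
Rearranging, Q_w = Q_r·(C_std − C_b)/(C_e − C_std) = 2.44·(0.076 − 0.0103) / (1.16 − 0.076) = 0.1479 m³/s.

0.148 m³/s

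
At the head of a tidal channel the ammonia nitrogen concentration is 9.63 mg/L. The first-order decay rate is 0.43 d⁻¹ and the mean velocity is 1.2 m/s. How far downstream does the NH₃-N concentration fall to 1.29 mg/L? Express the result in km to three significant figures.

From C = C₀·e^(−kt), t = ln(C₀/C)/k = ln(9.63/1.29)/0.43 = 2.01/0.43 = 4.675 d.
Distance = v·t = 1.2 m/s × 4.039e+05 s = 4.847e+05 m = 484.7 km.

485 km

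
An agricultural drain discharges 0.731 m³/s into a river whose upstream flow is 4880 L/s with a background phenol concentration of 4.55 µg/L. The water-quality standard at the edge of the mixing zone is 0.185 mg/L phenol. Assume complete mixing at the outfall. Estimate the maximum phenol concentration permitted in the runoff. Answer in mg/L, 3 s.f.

4880 L/s = 4.88 m³/s.
4.55 µg/L = 0.00455 mg/L.
Mass balance: 0.185·5.611 = 0.731·Cₑ + 4.88·0.00455.
Cₑ = (1.038 − 0.0222) / 0.731 = 1.39 mg/L.

1.39 mg/L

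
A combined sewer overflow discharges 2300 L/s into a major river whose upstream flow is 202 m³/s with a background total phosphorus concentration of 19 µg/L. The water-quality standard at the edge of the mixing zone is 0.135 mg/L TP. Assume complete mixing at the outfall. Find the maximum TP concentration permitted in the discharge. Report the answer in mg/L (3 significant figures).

2300 L/s = 2.3 m³/s.
19 µg/L = 0.019 mg/L.
Mass balance: 0.135·204.3 = 2.3·Cₑ + 202·0.019.
Cₑ = (27.58 − 3.838) / 2.3 = 10.32 mg/L.

10.3 mg/L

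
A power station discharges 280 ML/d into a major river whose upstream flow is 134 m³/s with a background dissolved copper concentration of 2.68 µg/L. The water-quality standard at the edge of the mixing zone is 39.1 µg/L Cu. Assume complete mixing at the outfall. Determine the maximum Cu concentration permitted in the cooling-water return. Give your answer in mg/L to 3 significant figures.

280 ML/d = 3.241 m³/s.
2.68 µg/L = 0.00268 mg/L.
39.1 µg/L = 0.0391 mg/L.
Mass balance: 0.0391·137.2 = 3.241·Cₑ + 134·0.00268.
Cₑ = (5.366 − 0.3591) / 3.241 = 1.545 mg/L.

1.55 mg/L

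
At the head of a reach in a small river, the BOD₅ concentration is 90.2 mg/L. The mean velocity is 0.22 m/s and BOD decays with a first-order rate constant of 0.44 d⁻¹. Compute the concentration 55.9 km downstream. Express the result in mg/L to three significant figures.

24.7 mg/L

Travel time t = 55.9 km / 0.22 m/s = 5.59e+04/0.22 = 2.541e+05 s = 2.941 d.
First-order decay: C = 90.2·exp(−0.44·2.941) = 90.2·0.2742 = 24.73 mg/L.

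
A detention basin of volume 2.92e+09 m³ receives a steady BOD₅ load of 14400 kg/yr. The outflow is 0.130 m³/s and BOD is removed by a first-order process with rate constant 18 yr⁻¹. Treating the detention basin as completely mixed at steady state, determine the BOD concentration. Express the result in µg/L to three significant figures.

Outflow Q = 0.130 m³/s × 3.156e+07 s/yr = 4.102e+06 m³/yr.
Steady-state CSTR mass balance: W = Q·C + k·V·C, so C = W/(Q + kV).
Q + kV = 4.102e+06 + 18·2.92e+09 = 5.256e+10 m³/yr.
C = 14400/5.256e+10 = 2.74e-07 kg/m³ = 0.000274 mg/L = 0.274 µg/L.

0.274 µg/L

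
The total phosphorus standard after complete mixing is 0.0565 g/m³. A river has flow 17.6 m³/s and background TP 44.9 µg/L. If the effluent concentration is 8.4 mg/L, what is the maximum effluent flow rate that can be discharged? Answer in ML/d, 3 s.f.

2.11 ML/d

44.9 µg/L = 0.0449 mg/L.
Mass balance at complete mixing: C_std·(Q_w + Q_r) = Q_w·C_e + Q_r·C_b.
Rearranging, Q_w = Q_r·(C_std − C_b)/(C_e − C_std) = 17.6·(0.0565 − 0.0449) / (8.4 − 0.0565) = 0.02447 m³/s.
= 2.114 ML/d.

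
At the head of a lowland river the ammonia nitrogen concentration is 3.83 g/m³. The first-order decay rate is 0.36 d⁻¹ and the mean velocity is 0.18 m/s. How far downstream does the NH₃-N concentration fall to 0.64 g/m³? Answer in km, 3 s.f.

From C = C₀·e^(−kt), t = ln(C₀/C)/k = ln(3.83/0.64)/0.36 = 1.789/0.36 = 4.97 d.
Distance = v·t = 0.18 m/s × 4.294e+05 s = 7.729e+04 m = 77.29 km.

77.3 km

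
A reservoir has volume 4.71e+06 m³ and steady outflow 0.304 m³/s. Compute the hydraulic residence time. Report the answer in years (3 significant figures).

0.491 yr

Q = 0.304 m³/s × 3.156e+07 s/yr = 9.594e+06 m³/yr.
Hydraulic residence time τ = V/Q = 4.71e+06/9.594e+06 = 0.491 yr.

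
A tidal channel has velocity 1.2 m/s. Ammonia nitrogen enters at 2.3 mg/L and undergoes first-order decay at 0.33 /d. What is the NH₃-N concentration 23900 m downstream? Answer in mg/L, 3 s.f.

Travel time t = 23900 m / 1.2 m/s = 2.39e+04/1.2 = 1.992e+04 s = 0.2305 d.
First-order decay: C = 2.3·exp(−0.33·0.2305) = 2.3·0.9268 = 2.132 mg/L.

2.13 mg/L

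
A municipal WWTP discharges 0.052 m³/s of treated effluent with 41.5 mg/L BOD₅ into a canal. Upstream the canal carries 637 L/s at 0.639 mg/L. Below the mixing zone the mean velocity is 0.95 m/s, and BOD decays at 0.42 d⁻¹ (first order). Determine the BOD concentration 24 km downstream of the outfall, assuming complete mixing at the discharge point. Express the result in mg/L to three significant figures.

637 L/s = 0.637 m³/s.
After complete mixing, C₀ = (0.052·41.5 + 0.637·0.639) / 0.689 = 3.723 mg/L.
Travel time t = 2.4e+04 m / 0.95 m/s = 2.526e+04 s = 0.2924 d.
C = 3.723·exp(−0.42·0.2924) = 3.723·0.8844 = 3.293 mg/L.

3.29 mg/L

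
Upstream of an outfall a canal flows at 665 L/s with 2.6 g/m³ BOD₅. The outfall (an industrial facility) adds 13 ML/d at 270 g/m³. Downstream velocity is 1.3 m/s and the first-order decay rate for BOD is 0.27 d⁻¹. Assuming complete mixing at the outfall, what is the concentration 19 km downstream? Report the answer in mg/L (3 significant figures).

13 ML/d = 0.1505 m³/s.
665 L/s = 0.665 m³/s.
After complete mixing, C₀ = (0.1505·270 + 0.665·2.6) / 0.8155 = 51.94 mg/L.
Travel time t = 1.9e+04 m / 1.3 m/s = 1.462e+04 s = 0.1692 d.
C = 51.94·exp(−0.27·0.1692) = 51.94·0.9554 = 49.62 mg/L.

49.6 mg/L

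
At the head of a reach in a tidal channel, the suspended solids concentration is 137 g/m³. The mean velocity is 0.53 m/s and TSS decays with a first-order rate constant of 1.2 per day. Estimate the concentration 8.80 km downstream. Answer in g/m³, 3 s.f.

109 g/m³

Travel time t = 8.80 km / 0.53 m/s = 8800/0.53 = 1.66e+04 s = 0.1922 d.
First-order decay: C = 137·exp(−1.2·0.1922) = 137·0.7941 = 108.8 g/m³.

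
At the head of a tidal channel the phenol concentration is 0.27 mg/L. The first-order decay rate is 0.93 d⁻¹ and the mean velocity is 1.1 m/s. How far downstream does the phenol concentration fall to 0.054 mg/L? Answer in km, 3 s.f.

From C = C₀·e^(−kt), t = ln(C₀/C)/k = ln(0.27/0.054)/0.93 = 1.609/0.93 = 1.731 d.
Distance = v·t = 1.1 m/s × 1.495e+05 s = 1.645e+05 m = 164.5 km.

164 km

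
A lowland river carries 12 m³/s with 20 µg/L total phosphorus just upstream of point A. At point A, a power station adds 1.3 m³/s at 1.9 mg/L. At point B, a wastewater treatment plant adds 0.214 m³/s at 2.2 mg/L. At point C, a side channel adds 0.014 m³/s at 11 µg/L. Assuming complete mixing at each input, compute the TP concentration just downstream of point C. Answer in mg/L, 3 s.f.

0.235 mg/L

20 µg/L = 0.02 mg/L.
After input A: C = (12·0.02 + 1.3·1.9) / 13.3 = 0.2038 mg/L.
After input B: C = (13.3·0.2038 + 0.214·2.2) / 13.51 = 0.2354 mg/L.
11 µg/L = 0.011 mg/L.
After input C: C = (13.51·0.2354 + 0.014·0.011) / 13.53 = 0.2351 mg/L.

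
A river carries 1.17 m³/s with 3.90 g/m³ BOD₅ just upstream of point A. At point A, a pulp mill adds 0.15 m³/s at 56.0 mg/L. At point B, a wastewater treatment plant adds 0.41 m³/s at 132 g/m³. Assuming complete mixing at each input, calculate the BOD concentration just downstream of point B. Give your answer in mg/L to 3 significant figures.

After input A: C = (1.17·3.9 + 0.15·56) / 1.32 = 9.82 mg/L.
After input B: C = (1.32·9.82 + 0.41·132) / 1.73 = 38.78 mg/L.

38.8 mg/L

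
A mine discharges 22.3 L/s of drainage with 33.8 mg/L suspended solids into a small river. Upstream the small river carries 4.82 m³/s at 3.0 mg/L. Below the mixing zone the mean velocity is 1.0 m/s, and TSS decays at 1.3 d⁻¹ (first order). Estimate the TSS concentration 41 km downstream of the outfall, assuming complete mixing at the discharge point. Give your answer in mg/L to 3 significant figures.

22.3 L/s = 0.0223 m³/s.
After complete mixing, C₀ = (0.0223·33.8 + 4.82·3) / 4.842 = 3.142 mg/L.
Travel time t = 4.1e+04 m / 1.0 m/s = 4.1e+04 s = 0.4745 d.
C = 3.142·exp(−1.3·0.4745) = 3.142·0.5396 = 1.695 mg/L.

1.70 mg/L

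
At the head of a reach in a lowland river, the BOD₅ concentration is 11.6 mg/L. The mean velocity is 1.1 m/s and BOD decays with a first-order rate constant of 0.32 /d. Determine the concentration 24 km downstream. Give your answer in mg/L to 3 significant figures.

10.7 mg/L

Travel time t = 24 km / 1.1 m/s = 2.4e+04/1.1 = 2.182e+04 s = 0.2525 d.
First-order decay: C = 11.6·exp(−0.32·0.2525) = 11.6·0.9224 = 10.7 mg/L.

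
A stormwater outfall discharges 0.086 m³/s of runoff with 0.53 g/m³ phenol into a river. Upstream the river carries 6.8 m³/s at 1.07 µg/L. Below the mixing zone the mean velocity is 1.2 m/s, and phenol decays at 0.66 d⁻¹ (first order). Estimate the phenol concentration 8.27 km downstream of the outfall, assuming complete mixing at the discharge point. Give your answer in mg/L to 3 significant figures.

1.07 µg/L = 0.00107 mg/L.
After complete mixing, C₀ = (0.086·0.53 + 6.8·0.00107) / 6.886 = 0.007676 mg/L.
Travel time t = 8270 m / 1.2 m/s = 6892 s = 0.07976 d.
C = 0.007676·exp(−0.66·0.07976) = 0.007676·0.9487 = 0.007282 mg/L.

0.00728 mg/L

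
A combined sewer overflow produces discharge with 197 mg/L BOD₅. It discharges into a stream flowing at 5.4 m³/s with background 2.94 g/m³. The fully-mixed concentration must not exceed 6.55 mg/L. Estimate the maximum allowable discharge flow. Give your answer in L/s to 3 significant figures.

102 L/s

Mass balance at complete mixing: C_std·(Q_w + Q_r) = Q_w·C_e + Q_r·C_b.
Rearranging, Q_w = Q_r·(C_std − C_b)/(C_e − C_std) = 5.4·(6.55 − 2.94) / (197 − 6.55) = 0.1024 m³/s.
= 102.4 L/s.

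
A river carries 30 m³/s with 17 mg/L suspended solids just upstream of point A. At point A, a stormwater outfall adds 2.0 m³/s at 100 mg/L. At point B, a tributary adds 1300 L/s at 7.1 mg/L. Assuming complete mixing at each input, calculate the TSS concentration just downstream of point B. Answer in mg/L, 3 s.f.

After input A: C = (30·17 + 2·100) / 32 = 22.19 mg/L.
1300 L/s = 1.3 m³/s.
After input B: C = (32·22.19 + 1.3·7.1) / 33.3 = 21.6 mg/L.

21.6 mg/L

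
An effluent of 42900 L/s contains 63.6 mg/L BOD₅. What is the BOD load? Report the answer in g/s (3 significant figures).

2730 g/s

42900 L/s = 42.9 m³/s.
Mass flux = Q·C = 42.9 m³/s × 63.6 g/m³ = 2728 g/s.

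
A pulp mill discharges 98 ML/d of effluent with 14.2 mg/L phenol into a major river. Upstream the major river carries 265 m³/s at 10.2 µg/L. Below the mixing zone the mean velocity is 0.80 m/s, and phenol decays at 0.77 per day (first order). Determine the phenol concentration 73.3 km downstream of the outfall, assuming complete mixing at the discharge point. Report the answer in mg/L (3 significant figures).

98 ML/d = 1.134 m³/s.
10.2 µg/L = 0.0102 mg/L.
After complete mixing, C₀ = (1.134·14.2 + 265·0.0102) / 266.1 = 0.07068 mg/L.
Travel time t = 7.33e+04 m / 0.80 m/s = 9.162e+04 s = 1.06 d.
C = 0.07068·exp(−0.77·1.06) = 0.07068·0.4419 = 0.03124 mg/L.

0.0312 mg/L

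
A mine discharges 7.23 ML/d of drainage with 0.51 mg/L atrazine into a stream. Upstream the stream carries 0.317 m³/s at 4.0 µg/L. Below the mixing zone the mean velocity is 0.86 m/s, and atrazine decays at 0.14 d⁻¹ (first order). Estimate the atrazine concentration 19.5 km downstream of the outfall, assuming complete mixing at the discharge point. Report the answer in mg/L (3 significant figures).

7.23 ML/d = 0.08368 m³/s.
4.0 µg/L = 0.004 mg/L.
After complete mixing, C₀ = (0.08368·0.51 + 0.317·0.004) / 0.4007 = 0.1097 mg/L.
Travel time t = 1.95e+04 m / 0.86 m/s = 2.267e+04 s = 0.2624 d.
C = 0.1097·exp(−0.14·0.2624) = 0.1097·0.9639 = 0.1057 mg/L.

0.106 mg/L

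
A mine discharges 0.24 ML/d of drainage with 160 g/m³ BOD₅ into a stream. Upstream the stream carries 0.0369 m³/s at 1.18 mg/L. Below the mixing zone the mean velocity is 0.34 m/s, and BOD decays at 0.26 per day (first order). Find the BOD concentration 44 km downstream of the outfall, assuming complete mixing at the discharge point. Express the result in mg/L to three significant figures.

8.33 mg/L

0.24 ML/d = 0.002778 m³/s.
After complete mixing, C₀ = (0.002778·160 + 0.0369·1.18) / 0.03968 = 12.3 mg/L.
Travel time t = 4.4e+04 m / 0.34 m/s = 1.294e+05 s = 1.498 d.
C = 12.3·exp(−0.26·1.498) = 12.3·0.6774 = 8.332 mg/L.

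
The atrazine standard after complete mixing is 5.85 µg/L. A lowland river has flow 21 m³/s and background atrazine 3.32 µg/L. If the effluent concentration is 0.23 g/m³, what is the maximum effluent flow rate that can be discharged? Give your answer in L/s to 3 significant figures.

3.32 µg/L = 0.00332 mg/L.
5.85 µg/L = 0.00585 mg/L.
Mass balance at complete mixing: C_std·(Q_w + Q_r) = Q_w·C_e + Q_r·C_b.
Rearranging, Q_w = Q_r·(C_std − C_b)/(C_e − C_std) = 21·(0.00585 − 0.00332) / (0.23 − 0.00585) = 0.237 m³/s.
= 237 L/s.

237 L/s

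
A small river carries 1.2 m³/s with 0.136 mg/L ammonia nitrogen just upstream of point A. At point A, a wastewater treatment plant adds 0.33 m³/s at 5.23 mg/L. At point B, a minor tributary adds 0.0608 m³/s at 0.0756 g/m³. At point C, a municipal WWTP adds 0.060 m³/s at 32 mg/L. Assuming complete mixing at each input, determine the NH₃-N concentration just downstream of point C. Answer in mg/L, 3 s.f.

2.31 mg/L

After input A: C = (1.2·0.136 + 0.33·5.23) / 1.53 = 1.235 mg/L.
After input B: C = (1.53·1.235 + 0.0608·0.0756) / 1.591 = 1.19 mg/L.
After input C: C = (1.591·1.19 + 0.06·32) / 1.651 = 2.31 mg/L.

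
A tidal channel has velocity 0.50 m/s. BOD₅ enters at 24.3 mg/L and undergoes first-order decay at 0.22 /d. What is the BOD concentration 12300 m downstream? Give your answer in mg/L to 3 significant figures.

22.8 mg/L

Travel time t = 12300 m / 0.50 m/s = 1.23e+04/0.50 = 2.46e+04 s = 0.2847 d.
First-order decay: C = 24.3·exp(−0.22·0.2847) = 24.3·0.9393 = 22.82 mg/L.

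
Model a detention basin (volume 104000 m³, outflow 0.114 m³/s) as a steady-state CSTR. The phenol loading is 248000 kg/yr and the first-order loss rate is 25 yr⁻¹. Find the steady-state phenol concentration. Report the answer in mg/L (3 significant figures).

Outflow Q = 0.114 m³/s × 3.156e+07 s/yr = 3.598e+06 m³/yr.
Steady-state CSTR mass balance: W = Q·C + k·V·C, so C = W/(Q + kV).
Q + kV = 3.598e+06 + 25·104000 = 6.198e+06 m³/yr.
C = 248000/6.198e+06 = 0.04002 kg/m³ = 40.02 mg/L.

40.0 mg/L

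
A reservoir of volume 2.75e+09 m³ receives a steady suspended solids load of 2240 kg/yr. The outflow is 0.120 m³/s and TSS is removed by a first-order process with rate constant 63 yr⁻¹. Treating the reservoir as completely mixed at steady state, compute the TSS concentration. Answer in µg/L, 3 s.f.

Outflow Q = 0.120 m³/s × 3.156e+07 s/yr = 3.787e+06 m³/yr.
Steady-state CSTR mass balance: W = Q·C + k·V·C, so C = W/(Q + kV).
Q + kV = 3.787e+06 + 63·2.75e+09 = 1.733e+11 m³/yr.
C = 2240/1.733e+11 = 1.293e-08 kg/m³ = 1.293e-05 mg/L = 0.01293 µg/L.

0.0129 µg/L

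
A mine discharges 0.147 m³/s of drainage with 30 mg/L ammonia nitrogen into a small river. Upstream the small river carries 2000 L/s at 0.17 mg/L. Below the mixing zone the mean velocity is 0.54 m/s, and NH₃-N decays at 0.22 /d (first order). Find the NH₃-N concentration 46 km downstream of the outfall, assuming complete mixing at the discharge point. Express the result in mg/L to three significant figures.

1.78 mg/L

2000 L/s = 2 m³/s.
After complete mixing, C₀ = (0.147·30 + 2·0.17) / 2.147 = 2.212 mg/L.
Travel time t = 4.6e+04 m / 0.54 m/s = 8.519e+04 s = 0.9859 d.
C = 2.212·exp(−0.22·0.9859) = 2.212·0.805 = 1.781 mg/L.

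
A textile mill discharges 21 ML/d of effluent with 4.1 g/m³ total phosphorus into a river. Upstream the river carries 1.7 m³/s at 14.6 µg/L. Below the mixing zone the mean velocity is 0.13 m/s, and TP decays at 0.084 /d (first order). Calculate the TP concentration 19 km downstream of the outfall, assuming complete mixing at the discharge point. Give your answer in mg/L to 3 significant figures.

0.456 mg/L

21 ML/d = 0.2431 m³/s.
14.6 µg/L = 0.0146 mg/L.
After complete mixing, C₀ = (0.2431·4.1 + 1.7·0.0146) / 1.943 = 0.5256 mg/L.
Travel time t = 1.9e+04 m / 0.13 m/s = 1.462e+05 s = 1.692 d.
C = 0.5256·exp(−0.084·1.692) = 0.5256·0.8675 = 0.456 mg/L.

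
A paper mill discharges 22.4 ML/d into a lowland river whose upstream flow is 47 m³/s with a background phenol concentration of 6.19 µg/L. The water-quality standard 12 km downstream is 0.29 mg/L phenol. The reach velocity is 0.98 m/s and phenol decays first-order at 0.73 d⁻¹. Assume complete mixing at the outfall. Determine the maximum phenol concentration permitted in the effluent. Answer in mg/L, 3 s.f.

57.5 mg/L

22.4 ML/d = 0.2593 m³/s.
6.19 µg/L = 0.00619 mg/L.
Travel time to the compliance point: t = 1.2e+04/0.98 = 1.224e+04 s = 0.1417 d; decay factor exp(−0.73·0.1417) = 0.9017.
So the concentration just after mixing may be at most 0.29/0.9017 = 0.3216 mg/L.
Mass balance: 0.3216·47.26 = 0.2593·Cₑ + 47·0.00619.
Cₑ = (15.2 − 0.2909) / 0.2593 = 57.5 mg/L.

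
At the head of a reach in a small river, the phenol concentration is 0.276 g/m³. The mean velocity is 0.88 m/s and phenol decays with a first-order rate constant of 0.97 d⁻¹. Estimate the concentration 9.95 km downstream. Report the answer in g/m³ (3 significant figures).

0.243 g/m³

Travel time t = 9.95 km / 0.88 m/s = 9950/0.88 = 1.131e+04 s = 0.1309 d.
First-order decay: C = 0.276·exp(−0.97·0.1309) = 0.276·0.8808 = 0.2431 g/m³.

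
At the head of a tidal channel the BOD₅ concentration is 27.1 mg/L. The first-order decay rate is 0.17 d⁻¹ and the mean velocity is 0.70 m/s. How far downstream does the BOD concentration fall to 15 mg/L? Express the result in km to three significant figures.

From C = C₀·e^(−kt), t = ln(C₀/C)/k = ln(27.1/15)/0.17 = 0.5915/0.17 = 3.479 d.
Distance = v·t = 0.70 m/s × 3.006e+05 s = 2.104e+05 m = 210.4 km.

210 km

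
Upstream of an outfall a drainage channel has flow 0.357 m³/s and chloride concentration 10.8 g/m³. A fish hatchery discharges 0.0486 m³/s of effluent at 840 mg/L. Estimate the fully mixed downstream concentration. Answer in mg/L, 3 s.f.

By mass balance at complete mixing, C = (0.0486·840 + 0.357·10.8) / (0.0486 + 0.357) = 44.68/0.4056 = 110.2 mg/L.

110 mg/L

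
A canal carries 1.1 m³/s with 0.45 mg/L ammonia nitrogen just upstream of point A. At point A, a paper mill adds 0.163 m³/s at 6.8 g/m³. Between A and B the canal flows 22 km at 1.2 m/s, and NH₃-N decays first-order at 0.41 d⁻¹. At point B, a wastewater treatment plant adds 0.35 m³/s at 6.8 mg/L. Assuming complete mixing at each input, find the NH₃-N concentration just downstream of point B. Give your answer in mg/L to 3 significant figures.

After input A: C = (1.1·0.45 + 0.163·6.8) / 1.263 = 1.27 mg/L.
Over the 22 km reach to input B (t = 1.833e+04 s = 0.2122 d), decay gives C = 1.27·exp(−0.41·0.2122) = 1.164 mg/L.
After input B: C = (1.263·1.164 + 0.35·6.8) / 1.613 = 2.387 mg/L.

2.39 mg/L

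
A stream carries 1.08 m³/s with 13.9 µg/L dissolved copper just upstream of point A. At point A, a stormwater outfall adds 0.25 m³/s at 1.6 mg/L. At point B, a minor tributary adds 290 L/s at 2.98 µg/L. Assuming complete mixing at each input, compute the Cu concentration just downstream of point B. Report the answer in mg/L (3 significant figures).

0.257 mg/L

13.9 µg/L = 0.0139 mg/L.
After input A: C = (1.08·0.0139 + 0.25·1.6) / 1.33 = 0.312 mg/L.
290 L/s = 0.29 m³/s.
2.98 µg/L = 0.00298 mg/L.
After input B: C = (1.33·0.312 + 0.29·0.00298) / 1.62 = 0.2567 mg/L.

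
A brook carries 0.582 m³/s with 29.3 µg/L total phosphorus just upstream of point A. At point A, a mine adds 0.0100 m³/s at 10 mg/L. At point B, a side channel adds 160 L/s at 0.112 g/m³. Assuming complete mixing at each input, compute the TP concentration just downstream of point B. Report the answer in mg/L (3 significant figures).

29.3 µg/L = 0.0293 mg/L.
After input A: C = (0.582·0.0293 + 0.01·10) / 0.592 = 0.1977 mg/L.
160 L/s = 0.16 m³/s.
After input B: C = (0.592·0.1977 + 0.16·0.112) / 0.752 = 0.1795 mg/L.

0.179 mg/L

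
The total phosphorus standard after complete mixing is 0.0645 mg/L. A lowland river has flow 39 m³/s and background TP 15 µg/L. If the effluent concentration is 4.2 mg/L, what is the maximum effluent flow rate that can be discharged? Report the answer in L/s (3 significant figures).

15 µg/L = 0.015 mg/L.
Mass balance at complete mixing: C_std·(Q_w + Q_r) = Q_w·C_e + Q_r·C_b.
Rearranging, Q_w = Q_r·(C_std − C_b)/(C_e − C_std) = 39·(0.0645 − 0.015) / (4.2 − 0.0645) = 0.4668 m³/s.
= 466.8 L/s.

467 L/s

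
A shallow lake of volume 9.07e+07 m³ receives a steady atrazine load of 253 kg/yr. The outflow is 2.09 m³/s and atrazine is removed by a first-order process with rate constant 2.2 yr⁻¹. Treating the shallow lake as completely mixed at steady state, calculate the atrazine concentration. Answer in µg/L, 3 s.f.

Outflow Q = 2.09 m³/s × 3.156e+07 s/yr = 6.596e+07 m³/yr.
Steady-state CSTR mass balance: W = Q·C + k·V·C, so C = W/(Q + kV).
Q + kV = 6.596e+07 + 2.2·9.07e+07 = 2.655e+08 m³/yr.
C = 253/2.655e+08 = 9.529e-07 kg/m³ = 0.0009529 mg/L = 0.9529 µg/L.

0.953 µg/L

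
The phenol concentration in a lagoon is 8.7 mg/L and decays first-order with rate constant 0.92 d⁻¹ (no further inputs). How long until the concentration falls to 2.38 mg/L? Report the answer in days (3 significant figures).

1.41 d

t = ln(C₀/C)/k = ln(8.7/2.38)/0.92 = 1.296/0.92 = 1.409 d.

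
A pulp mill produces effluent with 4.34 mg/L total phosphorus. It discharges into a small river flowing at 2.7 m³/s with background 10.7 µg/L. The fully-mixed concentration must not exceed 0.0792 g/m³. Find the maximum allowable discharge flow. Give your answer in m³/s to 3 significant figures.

0.0434 m³/s

10.7 µg/L = 0.0107 mg/L.
Mass balance at complete mixing: C_std·(Q_w + Q_r) = Q_w·C_e + Q_r·C_b.
Rearranging, Q_w = Q_r·(C_std − C_b)/(C_e − C_std) = 2.7·(0.0792 − 0.0107) / (4.34 − 0.0792) = 0.04341 m³/s.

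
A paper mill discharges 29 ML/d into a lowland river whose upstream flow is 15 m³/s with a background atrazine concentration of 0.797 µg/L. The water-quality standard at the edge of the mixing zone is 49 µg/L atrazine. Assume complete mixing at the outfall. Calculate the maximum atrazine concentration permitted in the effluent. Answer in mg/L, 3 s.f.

29 ML/d = 0.3356 m³/s.
0.797 µg/L = 0.000797 mg/L.
49 µg/L = 0.049 mg/L.
Mass balance: 0.049·15.34 = 0.3356·Cₑ + 15·0.000797.
Cₑ = (0.7514 − 0.01196) / 0.3356 = 2.203 mg/L.

2.20 mg/L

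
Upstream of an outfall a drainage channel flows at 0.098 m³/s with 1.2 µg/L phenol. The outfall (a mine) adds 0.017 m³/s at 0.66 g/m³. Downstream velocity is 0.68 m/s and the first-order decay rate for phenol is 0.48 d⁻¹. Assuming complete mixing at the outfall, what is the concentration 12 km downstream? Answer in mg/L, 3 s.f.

1.2 µg/L = 0.0012 mg/L.
After complete mixing, C₀ = (0.017·0.66 + 0.098·0.0012) / 0.115 = 0.09859 mg/L.
Travel time t = 1.2e+04 m / 0.68 m/s = 1.765e+04 s = 0.2042 d.
C = 0.09859·exp(−0.48·0.2042) = 0.09859·0.9066 = 0.08938 mg/L.

0.0894 mg/L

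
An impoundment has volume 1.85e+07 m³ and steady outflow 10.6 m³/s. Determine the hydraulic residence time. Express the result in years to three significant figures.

Q = 10.6 m³/s × 3.156e+07 s/yr = 3.345e+08 m³/yr.
Hydraulic residence time τ = V/Q = 1.85e+07/3.345e+08 = 0.0553 yr.

0.0553 yr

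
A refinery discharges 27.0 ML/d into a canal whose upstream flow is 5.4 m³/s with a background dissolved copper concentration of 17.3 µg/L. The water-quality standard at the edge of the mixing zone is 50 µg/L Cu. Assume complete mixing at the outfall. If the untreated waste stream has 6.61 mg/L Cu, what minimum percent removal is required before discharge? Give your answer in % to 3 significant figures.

27.0 ML/d = 0.3125 m³/s.
17.3 µg/L = 0.0173 mg/L.
50 µg/L = 0.05 mg/L.
Mass balance: 0.05·5.713 = 0.3125·Cₑ + 5.4·0.0173.
Cₑ = (0.2856 − 0.09342) / 0.3125 = 0.6151 mg/L.
Required removal = 1 − 0.6151/6.61 = 90.7 %.

90.7 %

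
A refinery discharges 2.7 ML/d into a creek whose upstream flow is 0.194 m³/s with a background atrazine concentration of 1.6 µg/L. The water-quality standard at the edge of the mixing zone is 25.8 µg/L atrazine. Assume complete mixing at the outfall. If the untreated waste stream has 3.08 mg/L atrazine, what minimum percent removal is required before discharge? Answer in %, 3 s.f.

2.7 ML/d = 0.03125 m³/s.
1.6 µg/L = 0.0016 mg/L.
25.8 µg/L = 0.0258 mg/L.
Mass balance: 0.0258·0.2253 = 0.03125·Cₑ + 0.194·0.0016.
Cₑ = (0.005811 − 0.0003104) / 0.03125 = 0.176 mg/L.
Required removal = 1 − 0.176/3.08 = 94.28 %.

94.3 %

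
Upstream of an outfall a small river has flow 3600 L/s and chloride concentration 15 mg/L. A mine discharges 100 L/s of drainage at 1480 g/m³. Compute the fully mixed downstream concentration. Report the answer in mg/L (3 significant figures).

100 L/s = 0.1 m³/s.
3600 L/s = 3.6 m³/s.
Conservation of mass across the mixing zone: C = (0.1·1480 + 3.6·15) / (0.1 + 3.6) = 202/3.7 = 54.59 mg/L.

54.6 mg/L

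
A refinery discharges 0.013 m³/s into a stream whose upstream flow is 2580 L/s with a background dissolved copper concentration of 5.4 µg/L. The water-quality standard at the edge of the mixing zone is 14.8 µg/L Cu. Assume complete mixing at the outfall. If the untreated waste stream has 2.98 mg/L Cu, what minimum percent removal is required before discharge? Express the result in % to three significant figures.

2580 L/s = 2.58 m³/s.
5.4 µg/L = 0.0054 mg/L.
14.8 µg/L = 0.0148 mg/L.
Mass balance: 0.0148·2.593 = 0.013·Cₑ + 2.58·0.0054.
Cₑ = (0.03838 − 0.01393) / 0.013 = 1.88 mg/L.
Required removal = 1 − 1.88/2.98 = 36.9 %.

36.9 %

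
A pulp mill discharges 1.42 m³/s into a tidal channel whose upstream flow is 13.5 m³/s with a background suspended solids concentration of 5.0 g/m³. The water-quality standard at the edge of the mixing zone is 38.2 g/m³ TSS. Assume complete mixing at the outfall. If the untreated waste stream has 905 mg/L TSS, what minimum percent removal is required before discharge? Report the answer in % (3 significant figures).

60.9 %

Mass balance: 38.2·14.92 = 1.42·Cₑ + 13.5·5.
Cₑ = (569.9 − 67.5) / 1.42 = 353.8 mg/L.
Required removal = 1 − 353.8/905 = 60.9 %.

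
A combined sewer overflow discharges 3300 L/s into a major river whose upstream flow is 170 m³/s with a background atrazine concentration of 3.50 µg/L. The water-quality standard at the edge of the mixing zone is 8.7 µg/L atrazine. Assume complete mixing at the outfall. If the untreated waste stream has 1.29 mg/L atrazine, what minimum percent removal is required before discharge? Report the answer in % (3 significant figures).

3300 L/s = 3.3 m³/s.
3.50 µg/L = 0.0035 mg/L.
8.7 µg/L = 0.0087 mg/L.
Mass balance: 0.0087·173.3 = 3.3·Cₑ + 170·0.0035.
Cₑ = (1.508 − 0.595) / 3.3 = 0.2766 mg/L.
Required removal = 1 − 0.2766/1.29 = 78.56 %.

78.6 %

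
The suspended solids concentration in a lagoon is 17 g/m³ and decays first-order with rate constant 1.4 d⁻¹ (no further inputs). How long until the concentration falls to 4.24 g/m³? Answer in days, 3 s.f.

t = ln(C₀/C)/k = ln(17/4.24)/1.4 = 1.389/1.4 = 0.9919 d.

0.992 d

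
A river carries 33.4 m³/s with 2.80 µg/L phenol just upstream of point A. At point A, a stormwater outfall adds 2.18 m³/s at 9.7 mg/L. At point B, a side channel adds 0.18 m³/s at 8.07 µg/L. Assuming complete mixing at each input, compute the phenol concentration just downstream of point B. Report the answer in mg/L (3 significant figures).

0.594 mg/L

2.80 µg/L = 0.0028 mg/L.
After input A: C = (33.4·0.0028 + 2.18·9.7) / 35.58 = 0.597 mg/L.
8.07 µg/L = 0.00807 mg/L.
After input B: C = (35.58·0.597 + 0.18·0.00807) / 35.76 = 0.594 mg/L.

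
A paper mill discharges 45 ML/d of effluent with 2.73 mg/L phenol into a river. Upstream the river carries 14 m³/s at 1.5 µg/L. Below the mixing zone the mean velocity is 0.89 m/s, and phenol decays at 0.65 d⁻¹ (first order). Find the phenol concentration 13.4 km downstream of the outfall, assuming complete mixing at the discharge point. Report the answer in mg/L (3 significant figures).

45 ML/d = 0.5208 m³/s.
1.5 µg/L = 0.0015 mg/L.
After complete mixing, C₀ = (0.5208·2.73 + 14·0.0015) / 14.52 = 0.09937 mg/L.
Travel time t = 1.34e+04 m / 0.89 m/s = 1.506e+04 s = 0.1743 d.
C = 0.09937·exp(−0.65·0.1743) = 0.09937·0.8929 = 0.08872 mg/L.

0.0887 mg/L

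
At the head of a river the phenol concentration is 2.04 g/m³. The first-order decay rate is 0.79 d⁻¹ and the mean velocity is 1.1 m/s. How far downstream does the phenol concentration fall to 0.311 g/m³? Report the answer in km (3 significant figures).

From C = C₀·e^(−kt), t = ln(C₀/C)/k = ln(2.04/0.311)/0.79 = 1.881/0.79 = 2.381 d.
Distance = v·t = 1.1 m/s × 2.057e+05 s = 2.263e+05 m = 226.3 km.

226 km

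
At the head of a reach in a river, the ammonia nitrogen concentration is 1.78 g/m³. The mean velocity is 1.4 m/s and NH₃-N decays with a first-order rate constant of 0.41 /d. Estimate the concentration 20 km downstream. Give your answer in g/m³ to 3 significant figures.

Travel time t = 20 km / 1.4 m/s = 2e+04/1.4 = 1.429e+04 s = 0.1653 d.
First-order decay: C = 1.78·exp(−0.41·0.1653) = 1.78·0.9345 = 1.663 g/m³.

1.66 g/m³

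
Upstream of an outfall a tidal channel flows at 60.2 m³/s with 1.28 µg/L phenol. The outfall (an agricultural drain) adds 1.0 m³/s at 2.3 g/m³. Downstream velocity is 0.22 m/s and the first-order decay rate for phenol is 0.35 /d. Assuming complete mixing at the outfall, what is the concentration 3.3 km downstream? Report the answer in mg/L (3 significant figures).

1.28 µg/L = 0.00128 mg/L.
After complete mixing, C₀ = (1·2.3 + 60.2·0.00128) / 61.2 = 0.03884 mg/L.
Travel time t = 3300 m / 0.22 m/s = 1.5e+04 s = 0.1736 d.
C = 0.03884·exp(−0.35·0.1736) = 0.03884·0.941 = 0.03655 mg/L.

0.0366 mg/L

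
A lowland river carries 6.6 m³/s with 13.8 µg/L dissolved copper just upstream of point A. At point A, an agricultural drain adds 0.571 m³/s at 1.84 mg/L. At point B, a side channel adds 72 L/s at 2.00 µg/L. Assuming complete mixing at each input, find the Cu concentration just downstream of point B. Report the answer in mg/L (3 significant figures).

13.8 µg/L = 0.0138 mg/L.
After input A: C = (6.6·0.0138 + 0.571·1.84) / 7.171 = 0.1592 mg/L.
72 L/s = 0.072 m³/s.
2.00 µg/L = 0.002 mg/L.
After input B: C = (7.171·0.1592 + 0.072·0.002) / 7.243 = 0.1577 mg/L.

0.158 mg/L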